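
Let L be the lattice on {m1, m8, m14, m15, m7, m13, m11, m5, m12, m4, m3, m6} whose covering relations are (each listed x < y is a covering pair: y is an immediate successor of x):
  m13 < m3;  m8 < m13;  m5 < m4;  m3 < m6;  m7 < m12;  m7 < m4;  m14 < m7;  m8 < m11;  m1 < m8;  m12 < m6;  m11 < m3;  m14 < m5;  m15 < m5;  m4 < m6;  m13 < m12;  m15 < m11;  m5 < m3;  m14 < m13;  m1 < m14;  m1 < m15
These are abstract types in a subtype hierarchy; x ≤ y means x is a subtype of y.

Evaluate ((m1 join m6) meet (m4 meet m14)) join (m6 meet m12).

m12

m1 ∨ m6 = m6
m4 ∧ m14 = m14
m6 ∧ m14 = m14
m6 ∧ m12 = m12
m14 ∨ m12 = m12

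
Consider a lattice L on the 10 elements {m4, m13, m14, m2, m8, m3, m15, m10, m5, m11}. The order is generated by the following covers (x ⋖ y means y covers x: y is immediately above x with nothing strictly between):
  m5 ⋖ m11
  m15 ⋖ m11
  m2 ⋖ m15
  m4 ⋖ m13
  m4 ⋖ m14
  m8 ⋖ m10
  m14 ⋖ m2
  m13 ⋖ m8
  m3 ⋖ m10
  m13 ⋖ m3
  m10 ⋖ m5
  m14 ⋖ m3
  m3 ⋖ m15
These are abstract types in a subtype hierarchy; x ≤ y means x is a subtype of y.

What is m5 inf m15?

m3

Common lower bounds of {m5, m15}: m13, m14, m3, m4.
The greatest among these is m3.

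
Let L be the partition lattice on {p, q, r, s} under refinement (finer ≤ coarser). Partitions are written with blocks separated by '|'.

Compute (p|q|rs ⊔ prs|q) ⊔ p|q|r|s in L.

p|q|rs ∨ prs|q = prs|q
prs|q ∨ p|q|r|s = prs|q

prs|q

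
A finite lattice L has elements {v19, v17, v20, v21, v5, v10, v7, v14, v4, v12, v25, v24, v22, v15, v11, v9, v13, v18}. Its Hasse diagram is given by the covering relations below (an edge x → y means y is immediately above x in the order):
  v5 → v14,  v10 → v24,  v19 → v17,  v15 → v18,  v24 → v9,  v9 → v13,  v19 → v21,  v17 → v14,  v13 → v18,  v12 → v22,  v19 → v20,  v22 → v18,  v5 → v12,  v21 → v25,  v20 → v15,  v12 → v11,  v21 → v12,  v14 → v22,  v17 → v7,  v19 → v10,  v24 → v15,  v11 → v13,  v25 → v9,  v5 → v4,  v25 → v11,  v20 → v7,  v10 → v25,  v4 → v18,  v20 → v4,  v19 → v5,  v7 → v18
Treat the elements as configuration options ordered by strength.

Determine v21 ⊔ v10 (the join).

v25

Common upper bounds of {v21, v10}: v11, v13, v18, v25, v9.
The least among these is v25.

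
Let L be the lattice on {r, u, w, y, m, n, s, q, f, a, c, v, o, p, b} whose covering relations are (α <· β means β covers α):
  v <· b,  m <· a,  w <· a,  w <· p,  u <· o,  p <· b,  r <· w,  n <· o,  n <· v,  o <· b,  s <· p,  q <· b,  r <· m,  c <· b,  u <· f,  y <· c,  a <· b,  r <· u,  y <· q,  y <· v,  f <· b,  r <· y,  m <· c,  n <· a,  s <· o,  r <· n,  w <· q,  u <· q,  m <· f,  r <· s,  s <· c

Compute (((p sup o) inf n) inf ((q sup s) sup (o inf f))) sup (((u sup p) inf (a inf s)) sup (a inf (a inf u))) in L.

p ∨ o = b
b ∧ n = n
q ∨ s = b
o ∧ f = u
b ∨ u = b
n ∧ b = n
u ∨ p = b
a ∧ s = r
b ∧ r = r
a ∧ u = r
a ∧ r = r
r ∨ r = r
n ∨ r = n

n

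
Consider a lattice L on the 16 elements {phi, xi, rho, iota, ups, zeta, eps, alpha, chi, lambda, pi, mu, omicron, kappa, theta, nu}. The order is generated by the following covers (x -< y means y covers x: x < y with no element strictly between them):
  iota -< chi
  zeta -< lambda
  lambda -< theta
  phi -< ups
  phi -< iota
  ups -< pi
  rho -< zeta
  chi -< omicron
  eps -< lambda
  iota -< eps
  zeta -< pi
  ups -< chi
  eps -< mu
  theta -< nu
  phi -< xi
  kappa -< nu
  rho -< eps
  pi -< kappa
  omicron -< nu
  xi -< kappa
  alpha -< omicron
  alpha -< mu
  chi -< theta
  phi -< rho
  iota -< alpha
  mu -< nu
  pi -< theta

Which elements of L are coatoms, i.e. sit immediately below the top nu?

The coatoms are exactly the elements covered by nu: kappa, mu, omicron, theta.

kappa, mu, omicron, theta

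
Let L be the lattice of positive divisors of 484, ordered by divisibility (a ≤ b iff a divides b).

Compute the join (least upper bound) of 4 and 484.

In the divisibility order, the join is the least common multiple: lcm(4, 484) = 484.

484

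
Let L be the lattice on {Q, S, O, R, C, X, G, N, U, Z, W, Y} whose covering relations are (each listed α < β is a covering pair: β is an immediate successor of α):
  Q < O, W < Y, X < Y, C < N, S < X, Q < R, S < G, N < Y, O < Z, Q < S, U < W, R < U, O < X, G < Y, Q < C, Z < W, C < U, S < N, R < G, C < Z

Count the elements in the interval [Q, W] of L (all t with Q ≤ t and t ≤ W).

The interval [Q, W] = {C, O, Q, R, U, W, Z}, which has 7 elements.

7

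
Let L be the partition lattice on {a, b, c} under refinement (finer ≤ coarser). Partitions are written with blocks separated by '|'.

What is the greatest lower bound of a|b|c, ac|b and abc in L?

Common lower bounds of {a|b|c, ac|b, abc}: a|b|c.
The greatest among these is a|b|c.

a|b|c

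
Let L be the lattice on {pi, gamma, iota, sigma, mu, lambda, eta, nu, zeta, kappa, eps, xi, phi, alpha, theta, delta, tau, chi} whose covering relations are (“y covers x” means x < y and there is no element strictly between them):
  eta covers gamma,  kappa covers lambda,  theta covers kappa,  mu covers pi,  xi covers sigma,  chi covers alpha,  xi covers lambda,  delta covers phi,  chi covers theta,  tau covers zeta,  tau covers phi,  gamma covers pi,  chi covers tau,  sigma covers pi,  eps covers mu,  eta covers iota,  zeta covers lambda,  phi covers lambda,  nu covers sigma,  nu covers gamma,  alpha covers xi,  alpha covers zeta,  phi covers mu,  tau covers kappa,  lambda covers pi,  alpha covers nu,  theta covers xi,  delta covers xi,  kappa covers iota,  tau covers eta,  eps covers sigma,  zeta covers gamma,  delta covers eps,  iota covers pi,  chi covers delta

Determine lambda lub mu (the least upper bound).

phi

Common upper bounds of {lambda, mu}: chi, delta, phi, tau.
The least among these is phi.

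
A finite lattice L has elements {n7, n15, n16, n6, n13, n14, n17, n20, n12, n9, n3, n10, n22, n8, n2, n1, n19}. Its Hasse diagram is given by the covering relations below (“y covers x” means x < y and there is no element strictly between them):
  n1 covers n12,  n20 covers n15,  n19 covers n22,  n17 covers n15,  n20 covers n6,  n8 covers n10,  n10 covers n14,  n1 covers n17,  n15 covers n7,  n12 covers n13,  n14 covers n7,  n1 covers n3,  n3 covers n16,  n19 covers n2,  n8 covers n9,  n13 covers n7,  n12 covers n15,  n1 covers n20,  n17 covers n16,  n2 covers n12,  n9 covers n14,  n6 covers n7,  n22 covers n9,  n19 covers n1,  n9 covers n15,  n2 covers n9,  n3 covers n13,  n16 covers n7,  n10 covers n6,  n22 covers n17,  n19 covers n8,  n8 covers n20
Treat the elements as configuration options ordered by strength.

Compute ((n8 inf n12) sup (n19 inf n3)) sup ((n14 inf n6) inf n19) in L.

n1

n8 ∧ n12 = n15
n19 ∧ n3 = n3
n15 ∨ n3 = n1
n14 ∧ n6 = n7
n7 ∧ n19 = n7
n1 ∨ n7 = n1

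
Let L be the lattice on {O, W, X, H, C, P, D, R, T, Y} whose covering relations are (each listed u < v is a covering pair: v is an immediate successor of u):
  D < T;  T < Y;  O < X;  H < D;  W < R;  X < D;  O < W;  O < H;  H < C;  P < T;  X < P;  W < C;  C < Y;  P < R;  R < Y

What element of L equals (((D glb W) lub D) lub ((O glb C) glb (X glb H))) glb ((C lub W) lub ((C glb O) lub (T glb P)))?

D ∧ W = O
O ∨ D = D
O ∧ C = O
X ∧ H = O
O ∧ O = O
D ∨ O = D
C ∨ W = C
C ∧ O = O
T ∧ P = P
O ∨ P = P
C ∨ P = Y
D ∧ Y = D

D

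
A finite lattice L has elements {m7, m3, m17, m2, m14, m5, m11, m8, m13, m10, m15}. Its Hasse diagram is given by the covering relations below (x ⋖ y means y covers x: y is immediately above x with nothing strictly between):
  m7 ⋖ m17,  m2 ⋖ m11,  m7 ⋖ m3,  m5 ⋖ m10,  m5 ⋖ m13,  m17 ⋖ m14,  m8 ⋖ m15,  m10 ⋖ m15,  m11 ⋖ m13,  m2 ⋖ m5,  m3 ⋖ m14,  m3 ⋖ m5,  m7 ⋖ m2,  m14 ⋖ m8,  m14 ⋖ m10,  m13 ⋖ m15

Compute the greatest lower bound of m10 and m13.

Common lower bounds of {m10, m13}: m2, m3, m5, m7.
The greatest among these is m5.

m5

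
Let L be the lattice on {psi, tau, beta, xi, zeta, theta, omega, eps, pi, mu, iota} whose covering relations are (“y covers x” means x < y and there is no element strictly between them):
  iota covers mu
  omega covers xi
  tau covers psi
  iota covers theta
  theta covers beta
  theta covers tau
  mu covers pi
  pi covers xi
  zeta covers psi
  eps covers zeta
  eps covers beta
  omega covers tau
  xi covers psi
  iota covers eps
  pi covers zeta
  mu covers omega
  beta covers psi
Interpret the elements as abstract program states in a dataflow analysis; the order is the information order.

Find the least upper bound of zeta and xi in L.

Common upper bounds of {zeta, xi}: iota, mu, pi.
The least among these is pi.

pi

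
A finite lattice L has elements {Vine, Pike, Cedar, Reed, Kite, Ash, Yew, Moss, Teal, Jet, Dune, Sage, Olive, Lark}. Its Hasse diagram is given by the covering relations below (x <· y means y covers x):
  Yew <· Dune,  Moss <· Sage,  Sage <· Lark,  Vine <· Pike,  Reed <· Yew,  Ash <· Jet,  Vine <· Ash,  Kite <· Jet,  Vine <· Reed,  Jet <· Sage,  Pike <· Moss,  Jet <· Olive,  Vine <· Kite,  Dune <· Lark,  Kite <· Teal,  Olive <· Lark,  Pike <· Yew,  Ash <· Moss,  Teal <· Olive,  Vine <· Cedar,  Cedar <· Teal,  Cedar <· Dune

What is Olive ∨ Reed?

Lark

Common upper bounds of {Olive, Reed}: Lark.
The least among these is Lark.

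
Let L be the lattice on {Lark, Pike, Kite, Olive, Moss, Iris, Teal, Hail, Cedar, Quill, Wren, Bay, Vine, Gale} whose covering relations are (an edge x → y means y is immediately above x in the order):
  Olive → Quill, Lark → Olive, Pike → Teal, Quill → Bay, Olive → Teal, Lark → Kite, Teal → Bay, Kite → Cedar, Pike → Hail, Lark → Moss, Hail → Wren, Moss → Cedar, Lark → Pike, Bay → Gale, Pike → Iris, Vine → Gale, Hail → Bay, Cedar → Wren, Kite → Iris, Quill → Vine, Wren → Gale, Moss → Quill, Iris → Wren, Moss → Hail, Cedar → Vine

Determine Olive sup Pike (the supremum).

Common upper bounds of {Olive, Pike}: Bay, Gale, Teal.
The least among these is Teal.

Teal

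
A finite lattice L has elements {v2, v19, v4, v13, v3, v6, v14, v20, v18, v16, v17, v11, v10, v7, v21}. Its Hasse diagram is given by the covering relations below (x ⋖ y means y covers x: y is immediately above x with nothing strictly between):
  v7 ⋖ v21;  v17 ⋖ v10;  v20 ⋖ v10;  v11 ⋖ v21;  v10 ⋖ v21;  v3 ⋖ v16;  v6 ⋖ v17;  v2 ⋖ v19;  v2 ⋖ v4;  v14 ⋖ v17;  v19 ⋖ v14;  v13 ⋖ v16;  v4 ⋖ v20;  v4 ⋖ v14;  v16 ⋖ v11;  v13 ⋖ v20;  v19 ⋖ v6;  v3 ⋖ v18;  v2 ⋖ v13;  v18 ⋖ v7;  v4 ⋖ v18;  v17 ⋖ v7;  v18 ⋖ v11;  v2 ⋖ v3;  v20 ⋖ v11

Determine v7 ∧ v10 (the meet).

v17

Common lower bounds of {v7, v10}: v14, v17, v19, v2, v4, v6.
The greatest among these is v17.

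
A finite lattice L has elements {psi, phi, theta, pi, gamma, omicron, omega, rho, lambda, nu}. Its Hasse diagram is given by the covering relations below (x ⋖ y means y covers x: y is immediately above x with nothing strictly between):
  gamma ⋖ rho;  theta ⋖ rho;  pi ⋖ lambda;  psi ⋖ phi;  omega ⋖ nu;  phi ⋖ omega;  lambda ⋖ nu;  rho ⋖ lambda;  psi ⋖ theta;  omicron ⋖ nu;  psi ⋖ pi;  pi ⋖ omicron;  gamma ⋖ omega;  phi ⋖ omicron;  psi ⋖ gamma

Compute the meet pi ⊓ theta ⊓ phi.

psi

Common lower bounds of {pi, theta, phi}: psi.
The greatest among these is psi.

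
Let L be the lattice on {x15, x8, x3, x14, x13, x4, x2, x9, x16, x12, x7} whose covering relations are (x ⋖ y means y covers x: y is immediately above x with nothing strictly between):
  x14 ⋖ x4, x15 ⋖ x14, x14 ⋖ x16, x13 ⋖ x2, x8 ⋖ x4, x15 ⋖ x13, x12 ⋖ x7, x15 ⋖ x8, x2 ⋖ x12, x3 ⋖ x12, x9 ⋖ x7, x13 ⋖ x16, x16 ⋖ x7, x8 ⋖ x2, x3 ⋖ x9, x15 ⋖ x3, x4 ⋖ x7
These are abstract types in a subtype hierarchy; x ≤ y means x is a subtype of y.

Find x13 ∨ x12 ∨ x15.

Common upper bounds of {x13, x12, x15}: x12, x7.
The least among these is x12.

x12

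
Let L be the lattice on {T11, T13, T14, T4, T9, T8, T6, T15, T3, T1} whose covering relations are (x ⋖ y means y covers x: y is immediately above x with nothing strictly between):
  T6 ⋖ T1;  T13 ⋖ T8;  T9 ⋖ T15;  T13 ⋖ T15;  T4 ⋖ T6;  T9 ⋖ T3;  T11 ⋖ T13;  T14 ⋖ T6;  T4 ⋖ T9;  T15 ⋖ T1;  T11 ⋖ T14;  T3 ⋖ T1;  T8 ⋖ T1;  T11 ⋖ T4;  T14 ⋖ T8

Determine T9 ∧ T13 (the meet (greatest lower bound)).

Common lower bounds of {T9, T13}: T11.
The greatest among these is T11.

T11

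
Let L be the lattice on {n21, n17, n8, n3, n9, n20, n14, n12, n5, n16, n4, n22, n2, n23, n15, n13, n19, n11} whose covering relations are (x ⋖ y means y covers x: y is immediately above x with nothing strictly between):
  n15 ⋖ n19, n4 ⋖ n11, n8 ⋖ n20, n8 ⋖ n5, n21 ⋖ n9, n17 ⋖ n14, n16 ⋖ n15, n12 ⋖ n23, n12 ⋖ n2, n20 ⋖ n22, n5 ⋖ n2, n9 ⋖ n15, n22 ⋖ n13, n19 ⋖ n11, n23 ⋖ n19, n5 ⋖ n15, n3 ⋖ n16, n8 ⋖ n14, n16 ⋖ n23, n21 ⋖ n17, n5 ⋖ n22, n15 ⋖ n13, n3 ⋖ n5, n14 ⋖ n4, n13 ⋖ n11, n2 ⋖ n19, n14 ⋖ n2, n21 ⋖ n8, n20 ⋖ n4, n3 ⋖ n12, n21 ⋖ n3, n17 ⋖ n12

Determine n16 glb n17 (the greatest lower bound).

Common lower bounds of {n16, n17}: n21.
The greatest among these is n21.

n21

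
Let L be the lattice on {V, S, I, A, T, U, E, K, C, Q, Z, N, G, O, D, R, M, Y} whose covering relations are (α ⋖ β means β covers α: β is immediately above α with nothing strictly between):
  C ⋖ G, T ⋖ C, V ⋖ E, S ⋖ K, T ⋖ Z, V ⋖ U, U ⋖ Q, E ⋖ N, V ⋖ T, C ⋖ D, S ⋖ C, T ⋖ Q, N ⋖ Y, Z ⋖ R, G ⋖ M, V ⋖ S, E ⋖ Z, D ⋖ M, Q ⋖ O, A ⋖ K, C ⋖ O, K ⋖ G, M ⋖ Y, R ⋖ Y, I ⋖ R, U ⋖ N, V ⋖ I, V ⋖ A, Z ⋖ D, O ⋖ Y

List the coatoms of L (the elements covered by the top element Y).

The coatoms are exactly the elements covered by Y: M, N, O, R.

M, N, O, R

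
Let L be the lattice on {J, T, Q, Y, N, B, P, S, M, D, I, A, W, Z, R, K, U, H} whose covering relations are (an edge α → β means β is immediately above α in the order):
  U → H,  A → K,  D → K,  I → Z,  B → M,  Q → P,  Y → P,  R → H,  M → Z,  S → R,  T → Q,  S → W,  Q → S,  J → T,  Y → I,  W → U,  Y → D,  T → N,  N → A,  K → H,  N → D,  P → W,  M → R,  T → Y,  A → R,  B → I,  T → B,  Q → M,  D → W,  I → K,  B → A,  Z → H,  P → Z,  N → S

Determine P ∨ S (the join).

W

Common upper bounds of {P, S}: H, U, W.
The least among these is W.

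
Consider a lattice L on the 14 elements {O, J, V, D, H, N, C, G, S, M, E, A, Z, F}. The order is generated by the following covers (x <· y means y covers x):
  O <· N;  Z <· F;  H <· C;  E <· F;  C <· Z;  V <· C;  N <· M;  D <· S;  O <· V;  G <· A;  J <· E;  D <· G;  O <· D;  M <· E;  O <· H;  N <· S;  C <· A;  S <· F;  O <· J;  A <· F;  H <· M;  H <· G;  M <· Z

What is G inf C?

Common lower bounds of {G, C}: H, O.
The greatest among these is H.

H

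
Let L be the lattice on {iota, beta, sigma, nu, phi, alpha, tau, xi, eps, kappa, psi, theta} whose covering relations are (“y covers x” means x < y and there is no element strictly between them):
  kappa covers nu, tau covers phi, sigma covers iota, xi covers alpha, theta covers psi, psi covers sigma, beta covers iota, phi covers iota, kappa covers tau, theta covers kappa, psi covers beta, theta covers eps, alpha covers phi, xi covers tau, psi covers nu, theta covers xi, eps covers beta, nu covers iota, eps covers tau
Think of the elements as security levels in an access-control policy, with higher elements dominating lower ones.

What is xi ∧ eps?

tau

Common lower bounds of {xi, eps}: iota, phi, tau.
The greatest among these is tau.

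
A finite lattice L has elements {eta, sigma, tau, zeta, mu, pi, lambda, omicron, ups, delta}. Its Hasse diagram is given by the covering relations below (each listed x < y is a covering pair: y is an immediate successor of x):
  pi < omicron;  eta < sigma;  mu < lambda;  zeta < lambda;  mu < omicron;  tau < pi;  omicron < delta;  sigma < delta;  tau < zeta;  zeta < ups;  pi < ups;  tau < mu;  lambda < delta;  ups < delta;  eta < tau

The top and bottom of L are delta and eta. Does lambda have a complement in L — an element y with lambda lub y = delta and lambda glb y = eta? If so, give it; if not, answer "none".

sigma

Need y with lambda ∨ y = delta and lambda ∧ y = eta.
Checking each element gives: sigma.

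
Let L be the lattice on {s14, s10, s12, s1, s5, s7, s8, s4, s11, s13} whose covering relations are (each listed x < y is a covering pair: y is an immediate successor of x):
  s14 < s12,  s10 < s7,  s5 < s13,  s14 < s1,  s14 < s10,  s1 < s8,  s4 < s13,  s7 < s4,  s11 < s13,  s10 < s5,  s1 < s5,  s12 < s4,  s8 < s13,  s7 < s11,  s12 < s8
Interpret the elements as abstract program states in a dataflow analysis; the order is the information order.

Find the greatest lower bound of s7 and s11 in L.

s7

Common lower bounds of {s7, s11}: s10, s14, s7.
The greatest among these is s7.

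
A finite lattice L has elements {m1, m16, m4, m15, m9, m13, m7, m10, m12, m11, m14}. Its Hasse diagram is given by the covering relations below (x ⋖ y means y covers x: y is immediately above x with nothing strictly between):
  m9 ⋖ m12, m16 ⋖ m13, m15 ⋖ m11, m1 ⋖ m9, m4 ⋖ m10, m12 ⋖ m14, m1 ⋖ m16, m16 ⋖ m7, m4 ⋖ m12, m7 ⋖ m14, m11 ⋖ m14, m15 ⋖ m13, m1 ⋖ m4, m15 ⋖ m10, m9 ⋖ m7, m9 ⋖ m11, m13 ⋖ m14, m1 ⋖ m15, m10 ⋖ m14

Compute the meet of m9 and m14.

m9

Common lower bounds of {m9, m14}: m1, m9.
The greatest among these is m9.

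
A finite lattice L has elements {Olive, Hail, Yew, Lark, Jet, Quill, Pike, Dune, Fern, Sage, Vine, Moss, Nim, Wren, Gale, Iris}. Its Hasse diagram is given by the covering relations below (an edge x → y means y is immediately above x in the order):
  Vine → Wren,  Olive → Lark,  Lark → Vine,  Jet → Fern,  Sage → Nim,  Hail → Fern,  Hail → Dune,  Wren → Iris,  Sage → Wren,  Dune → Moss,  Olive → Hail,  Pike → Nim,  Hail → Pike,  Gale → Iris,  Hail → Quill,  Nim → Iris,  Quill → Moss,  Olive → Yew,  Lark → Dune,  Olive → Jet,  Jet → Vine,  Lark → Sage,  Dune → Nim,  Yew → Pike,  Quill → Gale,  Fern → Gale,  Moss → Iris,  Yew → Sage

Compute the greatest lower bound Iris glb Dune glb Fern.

Hail

Common lower bounds of {Iris, Dune, Fern}: Hail, Olive.
The greatest among these is Hail.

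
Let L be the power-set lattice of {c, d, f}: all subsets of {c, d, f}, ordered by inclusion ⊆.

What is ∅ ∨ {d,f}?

{d,f}

Under ⊆, join is union: ∅ ∪ {d,f} = {d,f}.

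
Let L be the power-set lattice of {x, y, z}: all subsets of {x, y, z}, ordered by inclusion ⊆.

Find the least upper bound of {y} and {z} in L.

{y,z}

Under ⊆, join is union: {y} ∪ {z} = {y,z}.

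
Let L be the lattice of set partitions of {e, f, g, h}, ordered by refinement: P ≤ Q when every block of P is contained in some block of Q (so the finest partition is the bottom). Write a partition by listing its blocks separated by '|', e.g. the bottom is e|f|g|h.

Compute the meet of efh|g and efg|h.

The meet (common refinement) of efh|g and efg|h intersects blocks pairwise, giving ef|g|h.

ef|g|h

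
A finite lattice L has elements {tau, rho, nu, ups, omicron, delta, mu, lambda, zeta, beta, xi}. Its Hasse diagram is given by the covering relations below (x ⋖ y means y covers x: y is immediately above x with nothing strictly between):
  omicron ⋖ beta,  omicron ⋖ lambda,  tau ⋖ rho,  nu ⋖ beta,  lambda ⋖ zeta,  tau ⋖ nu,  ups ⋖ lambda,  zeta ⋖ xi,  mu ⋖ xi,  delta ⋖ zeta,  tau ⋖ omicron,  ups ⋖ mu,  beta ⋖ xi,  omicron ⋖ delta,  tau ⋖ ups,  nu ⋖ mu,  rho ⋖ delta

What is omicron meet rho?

Common lower bounds of {omicron, rho}: tau.
The greatest among these is tau.

tau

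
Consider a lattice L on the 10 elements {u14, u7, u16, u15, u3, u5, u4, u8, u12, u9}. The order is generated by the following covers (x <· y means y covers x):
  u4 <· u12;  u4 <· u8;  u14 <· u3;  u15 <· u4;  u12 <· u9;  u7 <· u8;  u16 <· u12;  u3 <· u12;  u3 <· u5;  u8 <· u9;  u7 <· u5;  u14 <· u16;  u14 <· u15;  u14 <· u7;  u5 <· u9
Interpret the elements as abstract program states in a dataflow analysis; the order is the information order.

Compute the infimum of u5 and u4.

Common lower bounds of {u5, u4}: u14.
The greatest among these is u14.

u14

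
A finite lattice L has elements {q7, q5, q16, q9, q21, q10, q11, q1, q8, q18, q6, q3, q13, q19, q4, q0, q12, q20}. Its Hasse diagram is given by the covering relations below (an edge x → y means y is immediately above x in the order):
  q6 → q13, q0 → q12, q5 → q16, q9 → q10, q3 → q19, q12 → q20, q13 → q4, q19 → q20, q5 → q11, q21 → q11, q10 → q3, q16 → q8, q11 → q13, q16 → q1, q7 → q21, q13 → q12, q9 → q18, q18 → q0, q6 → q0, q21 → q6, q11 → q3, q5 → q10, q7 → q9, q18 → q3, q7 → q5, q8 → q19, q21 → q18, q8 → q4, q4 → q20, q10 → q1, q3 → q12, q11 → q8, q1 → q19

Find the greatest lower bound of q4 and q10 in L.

Common lower bounds of {q4, q10}: q5, q7.
The greatest among these is q5.

q5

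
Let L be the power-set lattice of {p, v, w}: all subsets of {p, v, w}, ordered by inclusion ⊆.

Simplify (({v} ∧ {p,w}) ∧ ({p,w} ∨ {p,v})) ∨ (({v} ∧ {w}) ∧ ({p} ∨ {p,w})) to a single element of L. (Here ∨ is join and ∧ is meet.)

{v} ∧ {p,w} = ∅
{p,w} ∨ {p,v} = {p,v,w}
∅ ∧ {p,v,w} = ∅
{v} ∧ {w} = ∅
{p} ∨ {p,w} = {p,w}
∅ ∧ {p,w} = ∅
∅ ∨ ∅ = ∅

∅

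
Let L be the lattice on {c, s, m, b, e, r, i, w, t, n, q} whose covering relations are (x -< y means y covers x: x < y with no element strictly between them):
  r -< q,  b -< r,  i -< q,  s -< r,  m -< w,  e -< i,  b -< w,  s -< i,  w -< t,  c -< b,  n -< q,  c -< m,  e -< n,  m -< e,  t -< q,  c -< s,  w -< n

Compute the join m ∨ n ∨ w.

n

Common upper bounds of {m, n, w}: n, q.
The least among these is n.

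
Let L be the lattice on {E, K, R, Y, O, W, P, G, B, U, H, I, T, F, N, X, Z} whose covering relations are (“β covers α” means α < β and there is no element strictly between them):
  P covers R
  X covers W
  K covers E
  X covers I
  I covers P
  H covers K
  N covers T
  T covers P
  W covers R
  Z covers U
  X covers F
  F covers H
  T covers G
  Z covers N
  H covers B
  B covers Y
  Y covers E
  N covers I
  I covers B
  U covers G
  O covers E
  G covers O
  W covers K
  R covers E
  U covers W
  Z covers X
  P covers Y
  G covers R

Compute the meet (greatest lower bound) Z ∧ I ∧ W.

R

Common lower bounds of {Z, I, W}: E, R.
The greatest among these is R.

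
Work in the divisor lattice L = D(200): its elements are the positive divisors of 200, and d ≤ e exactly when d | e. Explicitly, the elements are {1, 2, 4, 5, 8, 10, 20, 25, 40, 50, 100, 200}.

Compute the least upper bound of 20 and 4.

20

In the divisibility order, the join is the least common multiple: lcm(20, 4) = 20.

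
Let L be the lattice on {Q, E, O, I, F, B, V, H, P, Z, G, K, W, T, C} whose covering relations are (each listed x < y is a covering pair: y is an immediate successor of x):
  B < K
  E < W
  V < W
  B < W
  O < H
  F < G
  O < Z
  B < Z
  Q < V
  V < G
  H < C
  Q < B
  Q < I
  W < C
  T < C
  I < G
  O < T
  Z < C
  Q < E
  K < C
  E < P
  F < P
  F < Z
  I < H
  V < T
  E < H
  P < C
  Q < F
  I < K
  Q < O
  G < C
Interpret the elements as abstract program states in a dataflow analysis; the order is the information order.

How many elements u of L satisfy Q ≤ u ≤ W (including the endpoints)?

5

The interval [Q, W] = {B, E, Q, V, W}, which has 5 elements.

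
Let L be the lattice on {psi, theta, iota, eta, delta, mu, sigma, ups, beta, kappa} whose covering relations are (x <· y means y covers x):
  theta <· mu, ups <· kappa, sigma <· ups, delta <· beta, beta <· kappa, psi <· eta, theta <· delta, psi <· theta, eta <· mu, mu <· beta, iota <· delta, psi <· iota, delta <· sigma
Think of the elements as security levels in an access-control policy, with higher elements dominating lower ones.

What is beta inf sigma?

Common lower bounds of {beta, sigma}: delta, iota, psi, theta.
The greatest among these is delta.

delta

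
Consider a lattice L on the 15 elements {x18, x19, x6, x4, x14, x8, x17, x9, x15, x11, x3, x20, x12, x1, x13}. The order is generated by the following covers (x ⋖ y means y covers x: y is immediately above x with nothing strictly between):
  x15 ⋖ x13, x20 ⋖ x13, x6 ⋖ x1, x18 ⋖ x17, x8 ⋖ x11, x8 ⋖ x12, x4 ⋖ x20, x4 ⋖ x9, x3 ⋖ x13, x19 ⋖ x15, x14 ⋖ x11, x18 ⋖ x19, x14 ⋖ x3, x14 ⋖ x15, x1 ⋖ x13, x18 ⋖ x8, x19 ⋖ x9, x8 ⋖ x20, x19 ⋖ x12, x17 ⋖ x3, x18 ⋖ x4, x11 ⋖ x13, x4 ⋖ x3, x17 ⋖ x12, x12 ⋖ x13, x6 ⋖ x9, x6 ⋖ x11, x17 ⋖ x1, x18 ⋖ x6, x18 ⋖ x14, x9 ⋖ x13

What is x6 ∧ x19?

Common lower bounds of {x6, x19}: x18.
The greatest among these is x18.

x18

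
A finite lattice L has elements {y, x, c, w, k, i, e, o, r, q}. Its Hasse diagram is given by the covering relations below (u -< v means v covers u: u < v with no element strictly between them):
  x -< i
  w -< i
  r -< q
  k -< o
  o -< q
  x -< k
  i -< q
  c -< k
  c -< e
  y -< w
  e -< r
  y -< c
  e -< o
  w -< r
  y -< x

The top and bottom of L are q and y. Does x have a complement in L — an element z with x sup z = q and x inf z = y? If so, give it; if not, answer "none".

r

Need z with x ∨ z = q and x ∧ z = y.
Checking each element gives: r.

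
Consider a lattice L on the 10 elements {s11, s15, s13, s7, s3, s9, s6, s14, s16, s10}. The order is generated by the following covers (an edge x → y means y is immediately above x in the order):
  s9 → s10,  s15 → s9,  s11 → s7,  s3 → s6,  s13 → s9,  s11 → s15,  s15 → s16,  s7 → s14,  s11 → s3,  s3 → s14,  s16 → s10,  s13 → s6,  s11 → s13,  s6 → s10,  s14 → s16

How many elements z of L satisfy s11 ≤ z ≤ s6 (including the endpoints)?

4

The interval [s11, s6] = {s11, s13, s3, s6}, which has 4 elements.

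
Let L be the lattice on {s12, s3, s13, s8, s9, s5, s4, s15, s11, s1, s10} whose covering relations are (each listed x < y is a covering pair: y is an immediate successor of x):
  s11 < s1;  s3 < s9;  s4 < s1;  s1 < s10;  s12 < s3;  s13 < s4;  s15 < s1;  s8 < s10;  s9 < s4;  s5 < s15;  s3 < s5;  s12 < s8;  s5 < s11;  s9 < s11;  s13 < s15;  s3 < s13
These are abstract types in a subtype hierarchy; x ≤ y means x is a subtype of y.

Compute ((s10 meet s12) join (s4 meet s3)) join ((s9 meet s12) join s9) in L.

s9

s10 ∧ s12 = s12
s4 ∧ s3 = s3
s12 ∨ s3 = s3
s9 ∧ s12 = s12
s12 ∨ s9 = s9
s3 ∨ s9 = s9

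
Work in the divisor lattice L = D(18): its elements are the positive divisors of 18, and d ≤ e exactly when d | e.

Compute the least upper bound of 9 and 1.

9

In the divisibility order, the join is the least common multiple: lcm(9, 1) = 9.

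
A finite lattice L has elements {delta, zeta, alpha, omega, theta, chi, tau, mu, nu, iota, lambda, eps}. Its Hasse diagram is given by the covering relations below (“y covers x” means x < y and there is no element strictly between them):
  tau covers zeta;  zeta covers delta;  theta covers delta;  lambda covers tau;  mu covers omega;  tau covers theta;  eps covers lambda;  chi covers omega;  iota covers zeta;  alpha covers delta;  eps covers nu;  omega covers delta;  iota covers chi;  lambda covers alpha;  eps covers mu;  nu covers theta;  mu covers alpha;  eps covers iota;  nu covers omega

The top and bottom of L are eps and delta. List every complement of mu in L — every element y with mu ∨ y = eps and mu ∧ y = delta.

Need y with mu ∨ y = eps and mu ∧ y = delta.
Checking each element gives: tau, theta, zeta.

tau, theta, zeta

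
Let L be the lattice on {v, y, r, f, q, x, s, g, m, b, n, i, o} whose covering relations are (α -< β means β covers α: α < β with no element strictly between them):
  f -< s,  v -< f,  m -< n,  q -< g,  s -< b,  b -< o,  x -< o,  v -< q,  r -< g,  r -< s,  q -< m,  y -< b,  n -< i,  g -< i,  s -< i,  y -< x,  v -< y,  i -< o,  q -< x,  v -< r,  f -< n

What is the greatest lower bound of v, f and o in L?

Common lower bounds of {v, f, o}: v.
The greatest among these is v.

v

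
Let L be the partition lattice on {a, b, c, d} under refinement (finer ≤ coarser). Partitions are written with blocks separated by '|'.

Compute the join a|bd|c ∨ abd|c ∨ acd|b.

The join of a|bd|c, abd|c, acd|b merges any blocks that overlap across the partitions, giving abcd.

abcd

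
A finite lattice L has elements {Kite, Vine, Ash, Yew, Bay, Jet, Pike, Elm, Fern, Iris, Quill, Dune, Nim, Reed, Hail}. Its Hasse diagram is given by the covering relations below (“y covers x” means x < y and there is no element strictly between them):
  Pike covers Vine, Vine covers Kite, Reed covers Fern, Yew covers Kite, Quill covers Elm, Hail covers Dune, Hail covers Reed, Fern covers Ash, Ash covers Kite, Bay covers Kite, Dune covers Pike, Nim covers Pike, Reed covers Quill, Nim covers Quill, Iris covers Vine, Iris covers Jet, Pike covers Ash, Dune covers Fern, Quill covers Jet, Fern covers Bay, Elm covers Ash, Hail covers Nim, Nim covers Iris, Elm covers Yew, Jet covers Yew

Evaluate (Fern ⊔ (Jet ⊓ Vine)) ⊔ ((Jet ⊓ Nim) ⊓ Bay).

Jet ∧ Vine = Kite
Fern ∨ Kite = Fern
Jet ∧ Nim = Jet
Jet ∧ Bay = Kite
Fern ∨ Kite = Fern

Fern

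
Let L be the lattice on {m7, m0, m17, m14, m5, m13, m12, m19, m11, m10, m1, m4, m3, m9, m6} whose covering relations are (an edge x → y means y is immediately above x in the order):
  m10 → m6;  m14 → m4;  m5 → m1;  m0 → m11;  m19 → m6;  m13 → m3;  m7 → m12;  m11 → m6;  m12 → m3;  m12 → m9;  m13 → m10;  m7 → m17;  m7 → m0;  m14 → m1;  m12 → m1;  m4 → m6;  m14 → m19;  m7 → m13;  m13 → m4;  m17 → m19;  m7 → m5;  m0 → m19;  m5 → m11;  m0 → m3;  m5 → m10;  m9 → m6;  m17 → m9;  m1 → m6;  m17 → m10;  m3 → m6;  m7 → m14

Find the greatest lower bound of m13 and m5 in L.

m7

Common lower bounds of {m13, m5}: m7.
The greatest among these is m7.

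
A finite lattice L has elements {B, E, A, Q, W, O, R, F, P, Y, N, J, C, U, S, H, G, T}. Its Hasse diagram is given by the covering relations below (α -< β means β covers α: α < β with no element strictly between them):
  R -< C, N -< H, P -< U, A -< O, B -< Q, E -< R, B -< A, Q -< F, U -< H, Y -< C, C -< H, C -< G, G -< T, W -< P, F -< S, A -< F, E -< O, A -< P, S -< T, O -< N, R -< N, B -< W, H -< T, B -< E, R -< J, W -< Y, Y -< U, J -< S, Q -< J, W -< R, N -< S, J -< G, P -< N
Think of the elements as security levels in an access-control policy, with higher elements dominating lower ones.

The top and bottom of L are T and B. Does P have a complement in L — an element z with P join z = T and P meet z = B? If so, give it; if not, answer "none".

For every candidate z, either P ∨ z ≠ T or P ∧ z ≠ B; no complement exists.

none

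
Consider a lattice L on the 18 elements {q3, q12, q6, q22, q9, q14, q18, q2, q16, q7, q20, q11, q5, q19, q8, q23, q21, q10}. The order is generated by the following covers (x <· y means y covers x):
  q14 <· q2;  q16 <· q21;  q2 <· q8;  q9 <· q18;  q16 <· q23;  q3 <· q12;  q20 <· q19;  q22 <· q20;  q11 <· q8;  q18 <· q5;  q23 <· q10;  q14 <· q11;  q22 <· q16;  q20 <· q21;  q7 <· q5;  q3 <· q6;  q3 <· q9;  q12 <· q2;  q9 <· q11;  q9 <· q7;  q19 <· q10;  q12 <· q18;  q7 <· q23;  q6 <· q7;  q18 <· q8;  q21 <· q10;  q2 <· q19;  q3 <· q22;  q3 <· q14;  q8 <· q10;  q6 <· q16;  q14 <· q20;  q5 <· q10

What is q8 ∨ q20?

Common upper bounds of {q8, q20}: q10.
The least among these is q10.

q10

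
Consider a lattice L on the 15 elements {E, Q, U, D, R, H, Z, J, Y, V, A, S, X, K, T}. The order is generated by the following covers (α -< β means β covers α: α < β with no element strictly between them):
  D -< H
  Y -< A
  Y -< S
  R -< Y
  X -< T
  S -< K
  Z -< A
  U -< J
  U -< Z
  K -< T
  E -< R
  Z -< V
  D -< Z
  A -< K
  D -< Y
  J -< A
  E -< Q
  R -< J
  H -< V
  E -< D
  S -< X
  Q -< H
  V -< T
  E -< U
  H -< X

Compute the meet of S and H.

D

Common lower bounds of {S, H}: D, E.
The greatest among these is D.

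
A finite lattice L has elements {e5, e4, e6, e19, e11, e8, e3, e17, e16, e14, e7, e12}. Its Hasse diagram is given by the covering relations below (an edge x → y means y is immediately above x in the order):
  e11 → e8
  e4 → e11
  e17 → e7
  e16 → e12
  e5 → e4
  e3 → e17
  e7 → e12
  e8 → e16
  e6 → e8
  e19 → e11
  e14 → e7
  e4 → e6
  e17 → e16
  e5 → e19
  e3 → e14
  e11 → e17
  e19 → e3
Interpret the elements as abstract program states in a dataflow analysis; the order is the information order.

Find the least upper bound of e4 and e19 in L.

Common upper bounds of {e4, e19}: e11, e12, e16, e17, e7, e8.
The least among these is e11.

e11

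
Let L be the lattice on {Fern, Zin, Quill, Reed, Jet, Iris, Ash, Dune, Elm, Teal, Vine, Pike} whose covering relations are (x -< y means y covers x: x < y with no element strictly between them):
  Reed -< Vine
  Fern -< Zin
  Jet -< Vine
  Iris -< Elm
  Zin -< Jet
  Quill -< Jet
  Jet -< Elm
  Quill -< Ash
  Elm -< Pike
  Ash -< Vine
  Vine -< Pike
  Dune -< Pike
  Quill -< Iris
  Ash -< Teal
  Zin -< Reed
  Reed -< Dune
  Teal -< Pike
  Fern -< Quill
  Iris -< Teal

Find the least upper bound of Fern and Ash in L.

Ash

Common upper bounds of {Fern, Ash}: Ash, Pike, Teal, Vine.
The least among these is Ash.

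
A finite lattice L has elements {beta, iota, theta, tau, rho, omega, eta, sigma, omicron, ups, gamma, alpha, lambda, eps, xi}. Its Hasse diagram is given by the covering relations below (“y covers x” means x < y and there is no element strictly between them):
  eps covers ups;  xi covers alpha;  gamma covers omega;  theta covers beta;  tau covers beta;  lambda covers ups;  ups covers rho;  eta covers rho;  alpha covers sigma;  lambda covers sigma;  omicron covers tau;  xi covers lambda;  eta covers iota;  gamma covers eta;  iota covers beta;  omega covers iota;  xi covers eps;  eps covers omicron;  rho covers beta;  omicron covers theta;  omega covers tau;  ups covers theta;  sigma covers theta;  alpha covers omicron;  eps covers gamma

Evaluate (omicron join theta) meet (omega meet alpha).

omicron ∨ theta = omicron
omega ∧ alpha = tau
omicron ∧ tau = tau

tau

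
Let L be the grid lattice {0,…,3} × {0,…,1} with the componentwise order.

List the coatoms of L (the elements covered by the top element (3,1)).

(2,1), (3,0)

The coatoms are exactly the elements covered by (3,1): (2,1), (3,0).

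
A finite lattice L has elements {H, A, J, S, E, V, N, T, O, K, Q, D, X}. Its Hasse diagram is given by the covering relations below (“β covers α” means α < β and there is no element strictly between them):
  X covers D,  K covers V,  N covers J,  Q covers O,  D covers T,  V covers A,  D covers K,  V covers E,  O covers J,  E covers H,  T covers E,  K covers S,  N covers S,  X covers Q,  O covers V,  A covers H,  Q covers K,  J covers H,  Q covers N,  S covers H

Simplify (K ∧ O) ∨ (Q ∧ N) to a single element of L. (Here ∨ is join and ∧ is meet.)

Q

K ∧ O = V
Q ∧ N = N
V ∨ N = Q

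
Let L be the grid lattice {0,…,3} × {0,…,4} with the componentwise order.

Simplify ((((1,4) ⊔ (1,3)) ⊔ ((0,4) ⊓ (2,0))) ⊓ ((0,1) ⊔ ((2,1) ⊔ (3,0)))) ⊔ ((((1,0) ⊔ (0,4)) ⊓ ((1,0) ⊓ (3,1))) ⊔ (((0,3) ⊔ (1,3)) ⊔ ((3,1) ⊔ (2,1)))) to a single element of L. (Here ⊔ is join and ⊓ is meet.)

(3,3)

(1,4) ∨ (1,3) = (1,4)
(0,4) ∧ (2,0) = (0,0)
(1,4) ∨ (0,0) = (1,4)
(2,1) ∨ (3,0) = (3,1)
(0,1) ∨ (3,1) = (3,1)
(1,4) ∧ (3,1) = (1,1)
(1,0) ∨ (0,4) = (1,4)
(1,0) ∧ (3,1) = (1,0)
(1,4) ∧ (1,0) = (1,0)
(0,3) ∨ (1,3) = (1,3)
(3,1) ∨ (2,1) = (3,1)
(1,3) ∨ (3,1) = (3,3)
(1,0) ∨ (3,3) = (3,3)
(1,1) ∨ (3,3) = (3,3)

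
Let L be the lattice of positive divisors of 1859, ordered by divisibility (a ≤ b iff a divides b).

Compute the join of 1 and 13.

In the divisibility order, the join is the least common multiple: lcm(1, 13) = 13.

13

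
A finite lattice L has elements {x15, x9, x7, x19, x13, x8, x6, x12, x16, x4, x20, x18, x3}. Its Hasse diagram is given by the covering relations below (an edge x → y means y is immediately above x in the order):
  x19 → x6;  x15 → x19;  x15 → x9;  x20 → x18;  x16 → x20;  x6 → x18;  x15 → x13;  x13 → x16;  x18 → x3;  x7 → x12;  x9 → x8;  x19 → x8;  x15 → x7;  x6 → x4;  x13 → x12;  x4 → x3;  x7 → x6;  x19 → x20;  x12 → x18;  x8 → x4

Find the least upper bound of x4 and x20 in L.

Common upper bounds of {x4, x20}: x3.
The least among these is x3.

x3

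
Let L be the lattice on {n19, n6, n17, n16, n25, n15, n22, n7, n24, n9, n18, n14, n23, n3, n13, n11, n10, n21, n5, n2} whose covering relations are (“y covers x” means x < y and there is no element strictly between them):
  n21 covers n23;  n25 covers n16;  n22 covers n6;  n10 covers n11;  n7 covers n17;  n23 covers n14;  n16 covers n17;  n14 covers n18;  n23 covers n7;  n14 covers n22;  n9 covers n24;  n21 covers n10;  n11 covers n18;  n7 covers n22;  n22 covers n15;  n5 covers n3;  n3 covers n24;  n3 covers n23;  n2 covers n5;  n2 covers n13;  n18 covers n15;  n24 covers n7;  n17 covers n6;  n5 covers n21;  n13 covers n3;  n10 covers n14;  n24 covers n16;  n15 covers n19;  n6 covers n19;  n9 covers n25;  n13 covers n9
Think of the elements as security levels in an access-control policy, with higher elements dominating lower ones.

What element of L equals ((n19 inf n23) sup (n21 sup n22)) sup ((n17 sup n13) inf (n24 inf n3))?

n19 ∧ n23 = n19
n21 ∨ n22 = n21
n19 ∨ n21 = n21
n17 ∨ n13 = n13
n24 ∧ n3 = n24
n13 ∧ n24 = n24
n21 ∨ n24 = n5

n5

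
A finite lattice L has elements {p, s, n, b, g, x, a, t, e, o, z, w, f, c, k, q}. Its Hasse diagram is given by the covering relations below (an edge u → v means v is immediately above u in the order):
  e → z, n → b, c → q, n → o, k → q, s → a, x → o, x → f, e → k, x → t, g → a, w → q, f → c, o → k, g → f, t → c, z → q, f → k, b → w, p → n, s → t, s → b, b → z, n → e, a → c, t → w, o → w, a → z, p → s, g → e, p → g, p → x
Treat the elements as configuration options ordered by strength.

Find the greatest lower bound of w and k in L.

o

Common lower bounds of {w, k}: n, o, p, x.
The greatest among these is o.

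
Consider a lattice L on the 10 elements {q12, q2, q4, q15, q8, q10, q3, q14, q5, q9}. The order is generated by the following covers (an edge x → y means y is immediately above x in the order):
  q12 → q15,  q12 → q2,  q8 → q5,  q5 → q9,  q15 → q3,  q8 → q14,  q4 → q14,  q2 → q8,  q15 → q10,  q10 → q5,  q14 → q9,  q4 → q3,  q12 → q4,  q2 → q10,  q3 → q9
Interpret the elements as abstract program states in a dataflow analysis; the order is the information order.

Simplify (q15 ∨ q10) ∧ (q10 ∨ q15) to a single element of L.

q10

q15 ∨ q10 = q10
q10 ∨ q15 = q10
q10 ∧ q10 = q10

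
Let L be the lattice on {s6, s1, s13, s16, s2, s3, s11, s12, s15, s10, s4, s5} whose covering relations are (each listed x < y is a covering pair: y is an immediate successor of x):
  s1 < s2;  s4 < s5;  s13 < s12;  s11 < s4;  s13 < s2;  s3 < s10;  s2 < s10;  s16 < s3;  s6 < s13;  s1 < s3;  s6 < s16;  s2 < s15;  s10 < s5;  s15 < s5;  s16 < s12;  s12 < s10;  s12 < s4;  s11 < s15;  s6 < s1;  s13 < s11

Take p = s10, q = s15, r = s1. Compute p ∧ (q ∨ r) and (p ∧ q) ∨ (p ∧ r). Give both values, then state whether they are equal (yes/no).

s2; s2; yes

q ∨ r = s15, so p ∧ (q ∨ r) = s10 ∧ s15 = s2.
p ∧ q = s2 and p ∧ r = s1, so (p ∧ q) ∨ (p ∧ r) = s2 ∨ s1 = s2.
Equal: yes.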